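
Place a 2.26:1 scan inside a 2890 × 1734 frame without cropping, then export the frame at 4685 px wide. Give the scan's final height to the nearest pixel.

2073 px

Fitted into 2890×1734, the scan spans the width; its height is 2890 / 2.260 ≈ 1278.76 px.
Scaling 2890 → 4685 is ×1.6211, so the height becomes 1278.76 × 1.6211 ≈ 2073.01 px.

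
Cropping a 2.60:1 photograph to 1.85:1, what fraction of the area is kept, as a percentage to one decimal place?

71.2%

Going from 2.60:1 to 1.85:1 means cutting width while keeping height.
Area ratio = (1.850)/(2.600) = 71.15% retained.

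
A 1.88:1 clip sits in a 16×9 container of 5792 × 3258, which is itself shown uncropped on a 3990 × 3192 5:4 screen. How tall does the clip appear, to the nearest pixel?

2122 px

First fit — 1.88:1 into 5792×3258 spans the width: 5792.00 × 3080.85.
The 16×9 canvas is width-limited in 3990×3192, giving 3990.00 × 2244.38; scale factor 0.6889.
So the clip's height is 3080.85 × 0.6889 ≈ 2122.34.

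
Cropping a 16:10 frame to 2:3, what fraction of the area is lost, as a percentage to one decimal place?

58.3%

Going from 16:10 to 2:3 means cutting width while keeping height.
Fraction kept = (0.667)/(1.600) ≈ 41.67%, so 58.33% is lost.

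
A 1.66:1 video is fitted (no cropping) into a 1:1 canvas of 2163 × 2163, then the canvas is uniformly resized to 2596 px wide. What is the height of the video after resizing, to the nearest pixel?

1564 px

At 2163×2163 the video is width-limited, so height = 2163 / 1.660 ≈ 1303.01 px.
Resizing to 2596 px wide multiplies everything by 1.2002: 1303.01 → 1563.86 px.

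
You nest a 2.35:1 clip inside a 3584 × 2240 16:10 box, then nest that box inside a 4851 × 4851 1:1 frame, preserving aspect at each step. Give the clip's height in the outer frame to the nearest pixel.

First fit — 2.35:1 into 3584×2240 spans the width: 3584.00 × 1525.11.
16:10 in 4851×4851: fills the width, so the intermediate becomes 4851.00 × 3031.88 — a scale of ×1.3535.
Applying the same ×1.3535: 1525.11 → 2064.26.

2064 px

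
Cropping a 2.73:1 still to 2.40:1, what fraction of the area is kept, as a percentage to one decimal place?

87.9%

Going from 2.73:1 to 2.40:1 means cutting width while keeping height.
Area ratio = (2.400)/(2.730) = 87.91% retained.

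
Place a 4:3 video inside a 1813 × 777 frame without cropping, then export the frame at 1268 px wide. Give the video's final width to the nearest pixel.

725 px

In the 1813×777 frame the video fills the height: width = 777 × 4/3 ≈ 1036.00 px.
The frame scales by 1268/1813 = 0.6994; 1036.00 × 0.6994 ≈ 724.57 px.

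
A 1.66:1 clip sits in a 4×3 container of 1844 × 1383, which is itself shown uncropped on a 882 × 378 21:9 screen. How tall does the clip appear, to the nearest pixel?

Inside the 1844×1383 canvas the clip is width-limited at 1844.00 × 1110.84.
Second fit — the 4×3 canvas into 882×378 spans the height: 504.00 × 378.00 (×0.2733 from 1844×1383).
The clip scales with it: height 1110.84 × 0.2733 ≈ 303.61.

304 px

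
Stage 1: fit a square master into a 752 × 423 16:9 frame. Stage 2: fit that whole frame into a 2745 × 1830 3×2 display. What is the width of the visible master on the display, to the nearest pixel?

1544 px

square in 752×423: fills the height, so the master is 423.00 × 423.00.
16:9 in 2745×1830: fills the width, so the intermediate becomes 2745.00 × 1544.06 — a scale of ×3.6503.
The master scales with it: width 423.00 × 3.6503 ≈ 1544.06.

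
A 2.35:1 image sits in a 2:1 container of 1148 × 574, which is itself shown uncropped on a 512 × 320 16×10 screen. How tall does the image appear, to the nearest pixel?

218 px

First fit — 2.35:1 into 1148×574 spans the width: 1148.00 × 488.51.
The 2:1 canvas is width-limited in 512×320, giving 512.00 × 256.00; scale factor 0.4460.
Applying the same ×0.4460: 488.51 → 217.87.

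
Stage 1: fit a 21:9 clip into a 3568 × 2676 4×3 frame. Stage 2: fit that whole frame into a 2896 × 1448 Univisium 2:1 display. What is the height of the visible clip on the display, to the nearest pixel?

Inside the 3568×2676 canvas the clip is width-limited at 3568.00 × 1529.14.
4×3 in 2896×1448: fills the height, so the intermediate becomes 1930.67 × 1448.00 — a scale of ×0.5411.
So the clip's height is 1529.14 × 0.5411 ≈ 827.43.

827 px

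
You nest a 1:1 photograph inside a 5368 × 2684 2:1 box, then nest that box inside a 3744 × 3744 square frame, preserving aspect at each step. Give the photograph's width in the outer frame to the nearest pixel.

1872 px

Inside the 5368×2684 canvas the photograph is height-limited at 2684.00 × 2684.00.
The 2:1 canvas is width-limited in 3744×3744, giving 3744.00 × 1872.00; scale factor 0.6975.
Applying the same ×0.6975: 2684.00 → 1872.00.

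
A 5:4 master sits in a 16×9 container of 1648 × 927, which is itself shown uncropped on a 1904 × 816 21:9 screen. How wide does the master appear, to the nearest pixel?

1020 px

5:4 in 1648×927: fills the height, so the master is 1158.75 × 927.00.
16×9 in 1904×816: fills the height, so the intermediate becomes 1450.67 × 816.00 — a scale of ×0.8803.
The master scales with it: width 1158.75 × 0.8803 ≈ 1020.00.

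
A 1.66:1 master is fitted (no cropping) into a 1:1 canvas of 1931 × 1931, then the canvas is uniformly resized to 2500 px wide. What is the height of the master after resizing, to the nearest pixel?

1506 px

At 1931×1931 the master is width-limited, so height = 1931 / 1.660 ≈ 1163.25 px.
Scaling 1931 → 2500 is ×1.2947, so the height becomes 1163.25 × 1.2947 ≈ 1506.02 px.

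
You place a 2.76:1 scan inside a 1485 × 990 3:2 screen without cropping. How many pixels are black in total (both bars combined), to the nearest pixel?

671155 pixels

2.76:1 is wider than 3:2, so it spans the full width.
That makes the image 538.0435 px tall (1485 / 2.760).
Leftover height: 990 − 538.0435 = 451.9565 px.
That's 451.9565 × 1485 ≈ 671155 black pixels.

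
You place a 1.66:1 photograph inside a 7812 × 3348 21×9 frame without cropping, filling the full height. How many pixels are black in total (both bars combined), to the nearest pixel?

7547463 pixels

Content width = 3348 × 1.660 ≈ 5557.6800 px.
Leftover width: 7812 − 5557.6800 = 2254.3200 px.
That's 2254.3200 × 3348 ≈ 7547463 black pixels.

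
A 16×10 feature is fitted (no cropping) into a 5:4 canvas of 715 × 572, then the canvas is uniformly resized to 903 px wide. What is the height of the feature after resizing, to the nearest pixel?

564 px

At 715×572 the feature is width-limited, so height = 715 × 10/16 ≈ 446.88 px.
Scaling 715 → 903 is ×1.2629, so the height becomes 446.88 × 1.2629 ≈ 564.38 px.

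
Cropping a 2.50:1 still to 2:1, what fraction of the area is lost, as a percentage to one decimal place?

Going from 2.50:1 to 2:1 means cutting width while keeping height.
Fraction kept = (2.000)/(2.500) ≈ 80.00%, so 20.00% is lost.

20.0%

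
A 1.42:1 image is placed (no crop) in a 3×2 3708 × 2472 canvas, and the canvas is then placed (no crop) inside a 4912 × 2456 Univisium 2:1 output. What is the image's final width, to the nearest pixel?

Inside the 3708×2472 canvas the image is height-limited at 3510.24 × 2472.00.
3×2 in 4912×2456: fills the height, so the intermediate becomes 3684.00 × 2456.00 — a scale of ×0.9935.
So the image's width is 3510.24 × 0.9935 ≈ 3487.52.

3488 px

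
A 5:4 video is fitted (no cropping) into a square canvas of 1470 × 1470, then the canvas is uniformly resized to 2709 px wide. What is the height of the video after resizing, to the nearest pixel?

2167 px

At 1470×1470 the video is width-limited, so height = 1470 × 4/5 ≈ 1176.00 px.
The frame scales by 2709/1470 = 1.8429; 1176.00 × 1.8429 ≈ 2167.20 px.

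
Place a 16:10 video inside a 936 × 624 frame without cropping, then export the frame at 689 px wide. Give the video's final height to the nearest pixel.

431 px

Fitted into 936×624, the video spans the width; its height is 936 × 10/16 ≈ 585.00 px.
The frame scales by 689/936 = 0.7361; 585.00 × 0.7361 ≈ 430.62 px.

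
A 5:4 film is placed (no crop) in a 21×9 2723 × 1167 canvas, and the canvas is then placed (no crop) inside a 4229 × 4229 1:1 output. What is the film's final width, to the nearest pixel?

2266 px

5:4 in 2723×1167: fills the height, so the film is 1458.75 × 1167.00.
21×9 in 4229×4229: fills the width, so the intermediate becomes 4229.00 × 1812.43 — a scale of ×1.5531.
The film scales with it: width 1458.75 × 1.5531 ≈ 2265.54.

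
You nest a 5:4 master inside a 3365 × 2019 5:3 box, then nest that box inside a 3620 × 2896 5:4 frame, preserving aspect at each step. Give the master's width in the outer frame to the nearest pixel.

5:4 in 3365×2019: fills the height, so the master is 2523.75 × 2019.00.
5:3 in 3620×2896: fills the width, so the intermediate becomes 3620.00 × 2172.00 — a scale of ×1.0758.
So the master's width is 2523.75 × 1.0758 ≈ 2715.00.

2715 px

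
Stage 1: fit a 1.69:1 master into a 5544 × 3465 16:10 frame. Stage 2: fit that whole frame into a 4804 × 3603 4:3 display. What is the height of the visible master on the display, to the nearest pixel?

2843 px

Inside the 5544×3465 canvas the master is width-limited at 5544.00 × 3280.47.
The 16:10 canvas is width-limited in 4804×3603, giving 4804.00 × 3002.50; scale factor 0.8665.
Applying the same ×0.8665: 3280.47 → 2842.60.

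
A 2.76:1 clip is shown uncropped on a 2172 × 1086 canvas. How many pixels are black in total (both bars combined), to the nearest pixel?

2.76:1 (2.760) > Univisium 2:1 (2.000), so the clip fills the width.
The clip is 2172 / 2.760 ≈ 786.9565 px tall.
Leftover height: 1086 − 786.9565 = 299.0435 px.
Bar area = 299.0435 × 2172 ≈ 649522 px.

649522 pixels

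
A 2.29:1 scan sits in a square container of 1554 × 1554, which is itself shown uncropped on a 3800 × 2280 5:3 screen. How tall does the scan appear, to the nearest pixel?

996 px

First fit — 2.29:1 into 1554×1554 spans the width: 1554.00 × 678.60.
Second fit — the square canvas into 3800×2280 spans the height: 2280.00 × 2280.00 (×1.4672 from 1554×1554).
So the scan's height is 678.60 × 1.4672 ≈ 995.63.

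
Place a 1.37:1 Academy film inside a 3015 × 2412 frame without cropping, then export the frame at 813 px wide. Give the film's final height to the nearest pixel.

In the 3015×2412 frame the film fills the width: height = 3015 / 1.370 ≈ 2200.73 px.
The frame scales by 813/3015 = 0.2697; 2200.73 × 0.2697 ≈ 593.43 px.

593 px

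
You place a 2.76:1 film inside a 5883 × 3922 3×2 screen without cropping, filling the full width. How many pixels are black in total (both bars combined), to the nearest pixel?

10533384 pixels

The film is 5883 / 2.760 ≈ 2131.5217 px tall.
Leftover height: 3922 − 2131.5217 = 1790.4783 px.
That's 1790.4783 × 5883 ≈ 10533384 black pixels.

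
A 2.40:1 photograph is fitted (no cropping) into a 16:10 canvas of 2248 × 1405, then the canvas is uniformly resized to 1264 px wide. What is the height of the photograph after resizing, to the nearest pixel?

Fitted into 2248×1405, the photograph spans the width; its height is 2248 / 2.400 ≈ 936.67 px.
Scaling 2248 → 1264 is ×0.5623, so the height becomes 936.67 × 0.5623 ≈ 526.67 px.

527 px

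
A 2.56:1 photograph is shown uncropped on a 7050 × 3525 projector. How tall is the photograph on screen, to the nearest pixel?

2.56:1 is wider than Univisium 2:1, so it spans the full width.
That makes the image 2753.91 px tall (7050 / 2.560).

2754 px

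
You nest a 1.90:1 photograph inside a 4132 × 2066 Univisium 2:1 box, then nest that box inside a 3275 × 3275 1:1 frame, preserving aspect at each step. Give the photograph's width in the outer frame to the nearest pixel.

Inside the 4132×2066 canvas the photograph is height-limited at 3925.40 × 2066.00.
Univisium 2:1 in 3275×3275: fills the width, so the intermediate becomes 3275.00 × 1637.50 — a scale of ×0.7926.
Applying the same ×0.7926: 3925.40 → 3111.25.

3111 px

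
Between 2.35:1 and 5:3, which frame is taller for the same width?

2.35 and 5:3 = 1.667; 2.35 > 1.667. The smaller width-to-height ratio is the taller frame.

5:3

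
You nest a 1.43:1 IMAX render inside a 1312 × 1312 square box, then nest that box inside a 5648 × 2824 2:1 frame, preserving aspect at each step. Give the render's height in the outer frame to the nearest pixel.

First fit — 1.43:1 IMAX into 1312×1312 spans the width: 1312.00 × 917.48.
The square canvas is height-limited in 5648×2824, giving 2824.00 × 2824.00; scale factor 2.1524.
So the render's height is 917.48 × 2.1524 ≈ 1974.83.

1975 px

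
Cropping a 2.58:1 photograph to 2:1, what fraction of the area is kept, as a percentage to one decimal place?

2:1 is narrower than 2.58:1, so the crop keeps the full height and trims the width.
Area ratio = (2.000)/(2.580) = 77.52% retained.

77.5%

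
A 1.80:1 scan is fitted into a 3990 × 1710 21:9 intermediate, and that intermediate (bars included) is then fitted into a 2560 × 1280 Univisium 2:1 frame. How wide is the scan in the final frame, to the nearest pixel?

First fit — 1.80:1 into 3990×1710 spans the height: 3078.00 × 1710.00.
The 21:9 canvas is width-limited in 2560×1280, giving 2560.00 × 1097.14; scale factor 0.6416.
The scan scales with it: width 3078.00 × 0.6416 ≈ 1974.86.

1975 px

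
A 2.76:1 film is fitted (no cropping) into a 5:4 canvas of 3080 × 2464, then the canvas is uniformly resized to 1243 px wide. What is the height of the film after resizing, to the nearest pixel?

In the 3080×2464 frame the film fills the width: height = 3080 / 2.760 ≈ 1115.94 px.
Resizing to 1243 px wide multiplies everything by 0.4036: 1115.94 → 450.36 px.

450 px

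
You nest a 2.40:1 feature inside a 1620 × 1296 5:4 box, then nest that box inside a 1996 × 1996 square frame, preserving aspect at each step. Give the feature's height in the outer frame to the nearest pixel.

Inside the 1620×1296 canvas the feature is width-limited at 1620.00 × 675.00.
The 5:4 canvas is width-limited in 1996×1996, giving 1996.00 × 1596.80; scale factor 1.2321.
Applying the same ×1.2321: 675.00 → 831.67.

832 px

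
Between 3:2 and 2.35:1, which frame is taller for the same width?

3:2 = 1.5 and 2.35; 2.35 > 1.5. The smaller width-to-height ratio is the taller frame.

3:2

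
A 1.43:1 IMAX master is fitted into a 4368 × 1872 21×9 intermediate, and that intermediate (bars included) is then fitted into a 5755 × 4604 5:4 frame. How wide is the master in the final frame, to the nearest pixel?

3527 px

First fit — 1.43:1 IMAX into 4368×1872 spans the height: 2676.96 × 1872.00.
The 21×9 canvas is width-limited in 5755×4604, giving 5755.00 × 2466.43; scale factor 1.3175.
So the master's width is 2676.96 × 1.3175 ≈ 3526.99.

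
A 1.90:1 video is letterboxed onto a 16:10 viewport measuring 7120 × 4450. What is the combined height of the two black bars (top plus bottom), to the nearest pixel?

703 px

1.90:1 (1.900) > 16:10 (1.600), so the video fills the width.
The video is 7120 / 1.900 ≈ 3747.37 px tall.
Black = 4450 − 3747.37 = 702.63 px.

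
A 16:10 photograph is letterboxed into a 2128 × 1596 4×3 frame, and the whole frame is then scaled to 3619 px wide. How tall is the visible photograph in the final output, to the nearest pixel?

2262 px

Fitted into 2128×1596, the photograph spans the width; its height is 2128 × 10/16 ≈ 1330.00 px.
The frame scales by 3619/2128 = 1.7007; 1330.00 × 1.7007 ≈ 2261.88 px.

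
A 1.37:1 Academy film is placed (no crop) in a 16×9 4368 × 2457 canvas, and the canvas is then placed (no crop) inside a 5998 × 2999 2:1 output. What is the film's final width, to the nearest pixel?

Inside the 4368×2457 canvas the film is height-limited at 3366.09 × 2457.00.
Second fit — the 16×9 canvas into 5998×2999 spans the height: 5331.56 × 2999.00 (×1.2206 from 4368×2457).
Applying the same ×1.2206: 3366.09 → 4108.63.

4109 px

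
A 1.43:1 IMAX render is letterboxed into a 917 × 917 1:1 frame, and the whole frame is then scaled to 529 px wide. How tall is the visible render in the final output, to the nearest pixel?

In the 917×917 frame the render fills the width: height = 917 / 1.430 ≈ 641.26 px.
The frame scales by 529/917 = 0.5769; 641.26 × 0.5769 ≈ 369.93 px.

370 px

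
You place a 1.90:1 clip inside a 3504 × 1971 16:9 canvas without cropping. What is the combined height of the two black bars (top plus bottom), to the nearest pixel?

127 px

Since 1.900 > 1.778, the clip is width-limited.
The clip is 3504 / 1.900 ≈ 1844.21 px tall.
Black = 1971 − 1844.21 = 126.79 px.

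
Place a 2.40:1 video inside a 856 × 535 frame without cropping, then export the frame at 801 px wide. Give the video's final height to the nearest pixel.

At 856×535 the video is width-limited, so height = 856 / 2.400 ≈ 356.67 px.
The frame scales by 801/856 = 0.9357; 356.67 × 0.9357 ≈ 333.75 px.

334 px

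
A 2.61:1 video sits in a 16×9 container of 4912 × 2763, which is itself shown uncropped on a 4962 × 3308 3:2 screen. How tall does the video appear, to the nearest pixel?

1901 px

2.61:1 in 4912×2763: fills the width, so the video is 4912.00 × 1881.99.
The 16×9 canvas is width-limited in 4962×3308, giving 4962.00 × 2791.12; scale factor 1.0102.
The video scales with it: height 1881.99 × 1.0102 ≈ 1901.15.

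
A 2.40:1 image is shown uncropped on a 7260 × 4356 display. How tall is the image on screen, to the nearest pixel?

3025 px

2.40:1 (2.400) > 5:3 (1.667), so the image fills the width.
The image is 7260 / 2.400 ≈ 3025.00 px tall.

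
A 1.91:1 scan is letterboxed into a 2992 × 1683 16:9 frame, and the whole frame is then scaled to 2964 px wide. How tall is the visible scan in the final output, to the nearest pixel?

1552 px

At 2992×1683 the scan is width-limited, so height = 2992 / 1.910 ≈ 1566.49 px.
Resizing to 2964 px wide multiplies everything by 0.9906: 1566.49 → 1551.83 px.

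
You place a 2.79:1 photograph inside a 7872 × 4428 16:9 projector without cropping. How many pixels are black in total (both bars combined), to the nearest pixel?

2.79:1 is wider than 16:9, so it spans the full width.
Content height = 7872 / 2.790 ≈ 2821.5054 px.
4428 − 2821.5054 = 1606.4946 px of bars.
That's 1606.4946 × 7872 ≈ 12646326 black pixels.

12646326 pixels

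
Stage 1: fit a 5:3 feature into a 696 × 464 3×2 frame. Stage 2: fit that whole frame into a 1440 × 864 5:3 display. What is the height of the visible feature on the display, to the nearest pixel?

5:3 in 696×464: fills the width, so the feature is 696.00 × 417.60.
The 3×2 canvas is height-limited in 1440×864, giving 1296.00 × 864.00; scale factor 1.8621.
Applying the same ×1.8621: 417.60 → 777.60.

778 px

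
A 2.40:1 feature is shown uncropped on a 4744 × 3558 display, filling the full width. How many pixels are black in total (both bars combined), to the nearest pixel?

7501845 pixels

The feature is 4744 / 2.400 ≈ 1976.6667 px tall.
3558 − 1976.6667 = 1581.3333 px of bars.
Across the 4744-px span: 1581.3333 × 4744 ≈ 7501845 px.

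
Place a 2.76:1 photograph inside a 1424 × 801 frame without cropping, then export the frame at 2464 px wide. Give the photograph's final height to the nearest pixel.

893 px

In the 1424×801 frame the photograph fills the width: height = 1424 / 2.760 ≈ 515.94 px.
Resizing to 2464 px wide multiplies everything by 1.7303: 515.94 → 892.75 px.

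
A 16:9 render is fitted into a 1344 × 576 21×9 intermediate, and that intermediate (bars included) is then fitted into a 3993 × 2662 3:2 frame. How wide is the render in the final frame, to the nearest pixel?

First fit — 16:9 into 1344×576 spans the height: 1024.00 × 576.00.
Second fit — the 21×9 canvas into 3993×2662 spans the width: 3993.00 × 1711.29 (×2.9710 from 1344×576).
Applying the same ×2.9710: 1024.00 → 3042.29.

3042 px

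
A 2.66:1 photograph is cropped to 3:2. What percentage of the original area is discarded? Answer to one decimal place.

3:2 is narrower than 2.66:1, so the crop keeps the full height and trims the width.
Area ratio = (1.500)/(2.660) = 56.39%; the remaining 43.61% is cropped out.

43.6%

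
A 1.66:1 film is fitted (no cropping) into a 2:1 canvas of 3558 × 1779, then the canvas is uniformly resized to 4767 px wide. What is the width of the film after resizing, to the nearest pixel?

3957 px

Fitted into 3558×1779, the film spans the height; its width is 1779 × 1.660 ≈ 2953.14 px.
The frame scales by 4767/3558 = 1.3398; 2953.14 × 1.3398 ≈ 3956.61 px.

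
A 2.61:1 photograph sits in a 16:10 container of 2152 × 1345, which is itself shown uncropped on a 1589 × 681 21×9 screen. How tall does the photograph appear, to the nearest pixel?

417 px

2.61:1 in 2152×1345: fills the width, so the photograph is 2152.00 × 824.52.
16:10 in 1589×681: fills the height, so the intermediate becomes 1089.60 × 681.00 — a scale of ×0.5063.
So the photograph's height is 824.52 × 0.5063 ≈ 417.47.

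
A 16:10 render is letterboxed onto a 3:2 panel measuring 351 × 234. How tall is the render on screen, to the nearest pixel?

219 px

16:10 is wider than 3:2, so it spans the full width.
Content height = 351 × 10/16 ≈ 219.38 px.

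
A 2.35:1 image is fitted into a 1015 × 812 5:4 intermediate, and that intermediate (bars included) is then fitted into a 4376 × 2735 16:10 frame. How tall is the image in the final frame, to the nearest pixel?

Inside the 1015×812 canvas the image is width-limited at 1015.00 × 431.91.
5:4 in 4376×2735: fills the height, so the intermediate becomes 3418.75 × 2735.00 — a scale of ×3.3682.
So the image's height is 431.91 × 3.3682 ≈ 1454.79.

1455 px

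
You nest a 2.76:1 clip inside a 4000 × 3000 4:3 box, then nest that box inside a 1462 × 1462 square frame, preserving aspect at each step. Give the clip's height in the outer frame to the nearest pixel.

2.76:1 in 4000×3000: fills the width, so the clip is 4000.00 × 1449.28.
Second fit — the 4:3 canvas into 1462×1462 spans the width: 1462.00 × 1096.50 (×0.3655 from 4000×3000).
So the clip's height is 1449.28 × 0.3655 ≈ 529.71.

530 px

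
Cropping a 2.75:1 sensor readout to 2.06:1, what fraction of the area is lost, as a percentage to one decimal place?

Going from 2.75:1 to 2.06:1 means cutting width while keeping height.
(2.060)/(2.750) ≈ 0.749 of the area survives, leaving 25.09% discarded.

25.1%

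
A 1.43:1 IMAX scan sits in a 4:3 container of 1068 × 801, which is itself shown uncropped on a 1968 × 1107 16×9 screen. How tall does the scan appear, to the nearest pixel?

1032 px

First fit — 1.43:1 IMAX into 1068×801 spans the width: 1068.00 × 746.85.
4:3 in 1968×1107: fills the height, so the intermediate becomes 1476.00 × 1107.00 — a scale of ×1.3820.
Applying the same ×1.3820: 746.85 → 1032.17.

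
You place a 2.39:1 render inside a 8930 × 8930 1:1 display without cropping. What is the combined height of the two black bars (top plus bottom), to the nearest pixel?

5194 px

2.39:1 (2.390) > 1:1 (1.000), so the render fills the width.
The render is 8930 / 2.390 ≈ 3736.40 px tall.
8930 − 3736.40 = 5193.60 px of bars.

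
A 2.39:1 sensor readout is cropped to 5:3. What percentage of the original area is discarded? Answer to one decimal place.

5:3 is narrower than 2.39:1, so the crop keeps the full height and trims the width.
Fraction kept = (1.667)/(2.390) ≈ 69.74%, so 30.26% is lost.

30.3%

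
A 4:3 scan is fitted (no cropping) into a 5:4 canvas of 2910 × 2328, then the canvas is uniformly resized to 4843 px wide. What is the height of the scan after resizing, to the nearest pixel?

3632 px

Fitted into 2910×2328, the scan spans the width; its height is 2910 × 3/4 ≈ 2182.50 px.
Resizing to 4843 px wide multiplies everything by 1.6643: 2182.50 → 3632.25 px.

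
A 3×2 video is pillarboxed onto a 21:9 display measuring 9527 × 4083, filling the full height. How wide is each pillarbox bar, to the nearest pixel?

1701 px

Content width = 4083 × 3/2 ≈ 6124.50 px.
Black = 9527 − 6124.50 = 3402.50 px, or 1701.25 per bar.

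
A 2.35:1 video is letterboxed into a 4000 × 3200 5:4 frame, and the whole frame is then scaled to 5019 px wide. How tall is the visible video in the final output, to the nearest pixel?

In the 4000×3200 frame the video fills the width: height = 4000 / 2.350 ≈ 1702.13 px.
Scaling 4000 → 5019 is ×1.2548, so the height becomes 1702.13 × 1.2548 ≈ 2135.74 px.

2136 px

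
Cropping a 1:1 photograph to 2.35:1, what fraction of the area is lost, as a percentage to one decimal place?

2.35:1 is wider than 1:1, so the crop keeps the full width and trims the height.
Area ratio = (1.000)/(2.350) = 42.55%; the remaining 57.45% is cropped out.

57.4%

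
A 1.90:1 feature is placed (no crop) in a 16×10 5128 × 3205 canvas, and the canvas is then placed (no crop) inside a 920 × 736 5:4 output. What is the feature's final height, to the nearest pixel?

484 px

First fit — 1.90:1 into 5128×3205 spans the width: 5128.00 × 2698.95.
16×10 in 920×736: fills the width, so the intermediate becomes 920.00 × 575.00 — a scale of ×0.1794.
The feature scales with it: height 2698.95 × 0.1794 ≈ 484.21.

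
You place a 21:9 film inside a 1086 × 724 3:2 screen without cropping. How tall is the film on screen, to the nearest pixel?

21:9 (2.333) > 3:2 (1.500), so the film fills the width.
That makes the image 465.43 px tall (1086 × 9/21).

465 px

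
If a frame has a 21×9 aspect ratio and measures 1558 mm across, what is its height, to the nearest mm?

Height = 1558 / 21 × 9 = 667.71.

668 mm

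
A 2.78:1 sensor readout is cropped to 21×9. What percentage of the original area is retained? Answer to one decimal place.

Going from 2.78:1 to 21×9 means cutting width while keeping height.
Area ratio = (2.333)/(2.780) = 83.93% retained.

83.9%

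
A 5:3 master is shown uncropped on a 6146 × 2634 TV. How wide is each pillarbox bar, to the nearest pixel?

878 px

Since 1.667 < 2.333, the master is height-limited.
That makes the image 4390.00 px wide (2634 × 5/3).
Leftover width: 6146 − 4390.00 = 1756.00 px → 878.00 each side.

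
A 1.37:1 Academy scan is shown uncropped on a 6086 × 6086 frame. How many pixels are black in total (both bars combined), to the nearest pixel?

10003341 pixels

1.37:1 Academy (1.370) > square (1.000), so the scan fills the width.
That makes the image 4442.3358 px tall (6086 / 1.370).
6086 − 4442.3358 = 1643.6642 px of bars.
Bar area = 1643.6642 × 6086 ≈ 10003341 px.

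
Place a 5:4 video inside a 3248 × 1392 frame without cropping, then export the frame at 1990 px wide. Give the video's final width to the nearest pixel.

At 3248×1392 the video is height-limited, so width = 1392 × 5/4 ≈ 1740.00 px.
Resizing to 1990 px wide multiplies everything by 0.6127: 1740.00 → 1066.07 px.

1066 px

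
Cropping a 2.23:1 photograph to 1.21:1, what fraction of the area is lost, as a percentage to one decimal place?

1.21:1 is narrower than 2.23:1, so the crop keeps the full height and trims the width.
Fraction kept = (1.210)/(2.230) ≈ 54.26%, so 45.74% is lost.

45.7%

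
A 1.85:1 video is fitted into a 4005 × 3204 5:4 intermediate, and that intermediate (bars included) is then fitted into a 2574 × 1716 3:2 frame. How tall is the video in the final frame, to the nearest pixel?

Inside the 4005×3204 canvas the video is width-limited at 4005.00 × 2164.86.
5:4 in 2574×1716: fills the height, so the intermediate becomes 2145.00 × 1716.00 — a scale of ×0.5356.
So the video's height is 2164.86 × 0.5356 ≈ 1159.46.

1159 px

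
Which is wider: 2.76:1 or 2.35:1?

2.76 and 2.35; 2.76 > 2.35.

2.76:1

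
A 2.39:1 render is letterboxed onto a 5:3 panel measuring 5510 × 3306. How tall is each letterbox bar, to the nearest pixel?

500 px

2.39:1 is wider than 5:3, so it spans the full width.
The render is 5510 / 2.390 ≈ 2305.44 px tall.
Black = 3306 − 2305.44 = 1000.56 px, or 500.28 per bar.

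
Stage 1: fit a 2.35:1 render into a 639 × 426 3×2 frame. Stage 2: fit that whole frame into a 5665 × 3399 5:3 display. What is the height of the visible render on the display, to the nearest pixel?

Inside the 639×426 canvas the render is width-limited at 639.00 × 271.91.
3×2 in 5665×3399: fills the height, so the intermediate becomes 5098.50 × 3399.00 — a scale of ×7.9789.
The render scales with it: height 271.91 × 7.9789 ≈ 2169.57.

2170 px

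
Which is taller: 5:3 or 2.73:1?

5:3 = 1.667 and 2.73; 2.73 > 1.667. The smaller width-to-height ratio is the taller frame.

5:3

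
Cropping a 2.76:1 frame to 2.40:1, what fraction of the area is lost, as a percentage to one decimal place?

13.0%

Going from 2.76:1 to 2.40:1 means cutting width while keeping height.
Area ratio = (2.400)/(2.760) = 86.96%; the remaining 13.04% is cropped out.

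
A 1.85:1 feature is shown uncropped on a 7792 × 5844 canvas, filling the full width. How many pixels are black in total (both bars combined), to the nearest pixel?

12717386 pixels

Content height = 7792 / 1.850 ≈ 4211.8919 px.
Leftover height: 5844 − 4211.8919 = 1632.1081 px.
Across the 7792-px span: 1632.1081 × 7792 ≈ 12717386 px.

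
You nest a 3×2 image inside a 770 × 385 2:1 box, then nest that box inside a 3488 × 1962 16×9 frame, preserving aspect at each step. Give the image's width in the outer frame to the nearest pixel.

2616 px

First fit — 3×2 into 770×385 spans the height: 577.50 × 385.00.
2:1 in 3488×1962: fills the width, so the intermediate becomes 3488.00 × 1744.00 — a scale of ×4.5299.
The image scales with it: width 577.50 × 4.5299 ≈ 2616.00.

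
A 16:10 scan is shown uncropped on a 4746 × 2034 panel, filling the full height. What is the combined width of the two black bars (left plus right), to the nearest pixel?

The scan is 2034 × 16/10 ≈ 3254.40 px wide.
4746 − 3254.40 = 1491.60 px of bars.

1492 px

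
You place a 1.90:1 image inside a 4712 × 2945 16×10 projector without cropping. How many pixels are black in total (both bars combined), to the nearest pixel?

2191080 pixels

1.90:1 (1.900) > 16×10 (1.600), so the image fills the width.
Content height = 4712 / 1.900 ≈ 2480.0000 px.
Leftover height: 2945 − 2480.0000 = 465.0000 px.
Bar area = 465.0000 × 4712 ≈ 2191080 px.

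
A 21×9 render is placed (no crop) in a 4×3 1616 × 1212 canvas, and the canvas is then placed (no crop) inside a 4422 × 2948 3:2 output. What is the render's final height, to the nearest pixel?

1685 px

First fit — 21×9 into 1616×1212 spans the width: 1616.00 × 692.57.
4×3 in 4422×2948: fills the height, so the intermediate becomes 3930.67 × 2948.00 — a scale of ×2.4323.
So the render's height is 692.57 × 2.4323 ≈ 1684.57.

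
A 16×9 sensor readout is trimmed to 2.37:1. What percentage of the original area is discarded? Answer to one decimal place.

25.0%

The width stays; only height is cut (since 2.37:1 is wider than 16×9).
(1.778)/(2.370) ≈ 0.750 of the area survives, leaving 24.99% discarded.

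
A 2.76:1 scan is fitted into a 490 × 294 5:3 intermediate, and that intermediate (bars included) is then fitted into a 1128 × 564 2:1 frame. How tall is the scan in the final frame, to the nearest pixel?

Inside the 490×294 canvas the scan is width-limited at 490.00 × 177.54.
The 5:3 canvas is height-limited in 1128×564, giving 940.00 × 564.00; scale factor 1.9184.
The scan scales with it: height 177.54 × 1.9184 ≈ 340.58.

341 px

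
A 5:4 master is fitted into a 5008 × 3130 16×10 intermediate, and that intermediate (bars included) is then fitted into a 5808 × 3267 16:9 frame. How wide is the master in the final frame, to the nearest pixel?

5:4 in 5008×3130: fills the height, so the master is 3912.50 × 3130.00.
16×10 in 5808×3267: fills the height, so the intermediate becomes 5227.20 × 3267.00 — a scale of ×1.0438.
So the master's width is 3912.50 × 1.0438 ≈ 4083.75.

4084 px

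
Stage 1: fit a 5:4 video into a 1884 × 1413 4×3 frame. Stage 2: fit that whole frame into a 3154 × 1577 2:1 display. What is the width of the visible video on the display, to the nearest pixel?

1971 px

5:4 in 1884×1413: fills the height, so the video is 1766.25 × 1413.00.
The 4×3 canvas is height-limited in 3154×1577, giving 2102.67 × 1577.00; scale factor 1.1161.
Applying the same ×1.1161: 1766.25 → 1971.25.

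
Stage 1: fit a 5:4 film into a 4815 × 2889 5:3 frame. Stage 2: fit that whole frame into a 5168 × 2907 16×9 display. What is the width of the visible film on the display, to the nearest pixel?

3634 px

5:4 in 4815×2889: fills the height, so the film is 3611.25 × 2889.00.
The 5:3 canvas is height-limited in 5168×2907, giving 4845.00 × 2907.00; scale factor 1.0062.
The film scales with it: width 3611.25 × 1.0062 ≈ 3633.75.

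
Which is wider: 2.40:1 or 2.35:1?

2.40:1

2.4 and 2.35; 2.4 > 2.35.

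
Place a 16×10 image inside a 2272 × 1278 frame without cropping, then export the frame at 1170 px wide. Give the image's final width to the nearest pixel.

In the 2272×1278 frame the image fills the height: width = 1278 × 16/10 ≈ 2044.80 px.
Scaling 2272 → 1170 is ×0.5150, so the width becomes 2044.80 × 0.5150 ≈ 1053.00 px.

1053 px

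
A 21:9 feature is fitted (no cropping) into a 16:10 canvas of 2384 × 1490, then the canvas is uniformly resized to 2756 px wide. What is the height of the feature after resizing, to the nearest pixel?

At 2384×1490 the feature is width-limited, so height = 2384 × 9/21 ≈ 1021.71 px.
Scaling 2384 → 2756 is ×1.1560, so the height becomes 1021.71 × 1.1560 ≈ 1181.14 px.

1181 px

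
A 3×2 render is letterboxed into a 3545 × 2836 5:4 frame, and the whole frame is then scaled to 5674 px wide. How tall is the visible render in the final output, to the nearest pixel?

At 3545×2836 the render is width-limited, so height = 3545 × 2/3 ≈ 2363.33 px.
The frame scales by 5674/3545 = 1.6006; 2363.33 × 1.6006 ≈ 3782.67 px.

3783 px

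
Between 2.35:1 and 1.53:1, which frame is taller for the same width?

1.53:1

2.35 and 1.53; 2.35 > 1.53. The smaller width-to-height ratio is the taller frame.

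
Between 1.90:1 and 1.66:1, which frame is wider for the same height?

1.9 and 1.66; 1.9 > 1.66.

1.90:1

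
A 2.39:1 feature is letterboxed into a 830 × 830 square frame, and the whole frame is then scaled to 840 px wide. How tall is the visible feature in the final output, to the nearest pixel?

351 px

In the 830×830 frame the feature fills the width: height = 830 / 2.390 ≈ 347.28 px.
Resizing to 840 px wide multiplies everything by 1.0120: 347.28 → 351.46 px.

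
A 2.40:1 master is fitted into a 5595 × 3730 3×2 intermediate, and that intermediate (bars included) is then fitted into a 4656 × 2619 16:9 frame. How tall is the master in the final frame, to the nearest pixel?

Inside the 5595×3730 canvas the master is width-limited at 5595.00 × 2331.25.
3×2 in 4656×2619: fills the height, so the intermediate becomes 3928.50 × 2619.00 — a scale of ×0.7021.
So the master's height is 2331.25 × 0.7021 ≈ 1636.88.

1637 px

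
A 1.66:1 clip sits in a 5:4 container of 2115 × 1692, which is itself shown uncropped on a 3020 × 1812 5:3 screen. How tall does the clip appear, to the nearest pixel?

1.66:1 in 2115×1692: fills the width, so the clip is 2115.00 × 1274.10.
Second fit — the 5:4 canvas into 3020×1812 spans the height: 2265.00 × 1812.00 (×1.0709 from 2115×1692).
The clip scales with it: height 1274.10 × 1.0709 ≈ 1364.46.

1364 px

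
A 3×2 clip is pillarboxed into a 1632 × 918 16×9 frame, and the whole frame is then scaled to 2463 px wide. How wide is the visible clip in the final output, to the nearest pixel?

At 1632×918 the clip is height-limited, so width = 918 × 3/2 ≈ 1377.00 px.
Scaling 1632 → 2463 is ×1.5092, so the width becomes 1377.00 × 1.5092 ≈ 2078.16 px.

2078 px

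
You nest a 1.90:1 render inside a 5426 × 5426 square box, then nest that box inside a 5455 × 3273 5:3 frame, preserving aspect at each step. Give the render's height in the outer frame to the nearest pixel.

1.90:1 in 5426×5426: fills the width, so the render is 5426.00 × 2855.79.
The square canvas is height-limited in 5455×3273, giving 3273.00 × 3273.00; scale factor 0.6032.
So the render's height is 2855.79 × 0.6032 ≈ 1722.63.

1723 px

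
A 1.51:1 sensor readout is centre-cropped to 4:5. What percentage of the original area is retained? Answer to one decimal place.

53.0%

4:5 is narrower than 1.51:1, so the crop keeps the full height and trims the width.
(0.800)/(1.510) ≈ 0.530 of the area survives.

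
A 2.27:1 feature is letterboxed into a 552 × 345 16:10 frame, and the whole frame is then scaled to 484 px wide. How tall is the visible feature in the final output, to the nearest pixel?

In the 552×345 frame the feature fills the width: height = 552 / 2.270 ≈ 243.17 px.
Resizing to 484 px wide multiplies everything by 0.8768: 243.17 → 213.22 px.

213 px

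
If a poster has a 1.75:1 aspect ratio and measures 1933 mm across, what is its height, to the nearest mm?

1105 mm

Height = 1933 / 1.750 = 1104.57.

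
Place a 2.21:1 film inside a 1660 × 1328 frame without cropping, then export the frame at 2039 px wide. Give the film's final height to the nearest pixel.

923 px

Fitted into 1660×1328, the film spans the width; its height is 1660 / 2.210 ≈ 751.13 px.
Resizing to 2039 px wide multiplies everything by 1.2283: 751.13 → 922.62 px.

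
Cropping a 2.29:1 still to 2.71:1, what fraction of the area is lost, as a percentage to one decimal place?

15.5%

2.71:1 is wider than 2.29:1, so the crop keeps the full width and trims the height.
(2.290)/(2.710) ≈ 0.845 of the area survives, leaving 15.50% discarded.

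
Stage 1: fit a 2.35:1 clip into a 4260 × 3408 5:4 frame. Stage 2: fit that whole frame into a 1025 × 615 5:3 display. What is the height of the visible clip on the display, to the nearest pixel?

Inside the 4260×3408 canvas the clip is width-limited at 4260.00 × 1812.77.
Second fit — the 5:4 canvas into 1025×615 spans the height: 768.75 × 615.00 (×0.1805 from 4260×3408).
So the clip's height is 1812.77 × 0.1805 ≈ 327.13.

327 px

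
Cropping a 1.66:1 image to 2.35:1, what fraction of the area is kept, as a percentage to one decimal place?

2.35:1 is wider than 1.66:1, so the crop keeps the full width and trims the height.
Area ratio = (1.660)/(2.350) = 70.64% retained.

70.6%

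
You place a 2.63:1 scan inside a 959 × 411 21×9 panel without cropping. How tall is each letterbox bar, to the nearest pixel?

23 px

2.63:1 (2.630) > 21×9 (2.333), so the scan fills the width.
Content height = 959 / 2.630 ≈ 364.64 px.
411 − 364.64 = 46.36 px of bars (23.18 each).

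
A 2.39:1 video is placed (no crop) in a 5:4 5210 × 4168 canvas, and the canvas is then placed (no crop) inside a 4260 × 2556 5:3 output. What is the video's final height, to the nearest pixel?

First fit — 2.39:1 into 5210×4168 spans the width: 5210.00 × 2179.92.
Second fit — the 5:4 canvas into 4260×2556 spans the height: 3195.00 × 2556.00 (×0.6132 from 5210×4168).
So the video's height is 2179.92 × 0.6132 ≈ 1336.82.

1337 px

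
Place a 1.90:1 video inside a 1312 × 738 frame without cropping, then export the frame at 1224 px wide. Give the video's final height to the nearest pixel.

In the 1312×738 frame the video fills the width: height = 1312 / 1.900 ≈ 690.53 px.
Resizing to 1224 px wide multiplies everything by 0.9329: 690.53 → 644.21 px.

644 px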